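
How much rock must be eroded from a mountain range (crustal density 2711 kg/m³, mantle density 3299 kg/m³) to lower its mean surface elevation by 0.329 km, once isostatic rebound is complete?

1.85 km

Net drop Δ = e − u = e − e ρ_c/ρ_m = e (ρ_m − ρ_c)/ρ_m.
e = Δ ρ_m/(ρ_m − ρ_c) = 0.329 km × 3299/588 = 1.85 km.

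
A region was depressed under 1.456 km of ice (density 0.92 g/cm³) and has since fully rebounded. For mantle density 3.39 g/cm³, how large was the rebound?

Removing the load lets mantle flow back in; uplift u satisfies ρ_ice t = ρ_m u.
u = t ρ_ice/ρ_m = 1.456 km × 0.92/3.39 = 0.395 km.

0.395 km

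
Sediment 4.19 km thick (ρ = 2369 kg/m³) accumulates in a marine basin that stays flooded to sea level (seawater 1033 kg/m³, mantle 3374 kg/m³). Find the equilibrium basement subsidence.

Submarine loading: the sediment displaces seawater, and the subsidence is in turn flooded, so s (ρ_m − ρ_w) = t (ρ_sed − ρ_w).
s = 4.19 km × (2369 − 1033) / (3374 − 1033) = 2.39 km.

2.39 km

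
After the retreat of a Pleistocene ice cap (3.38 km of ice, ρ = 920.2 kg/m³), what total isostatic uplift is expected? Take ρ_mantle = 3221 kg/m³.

Removing the load lets mantle flow back in; uplift u satisfies ρ_ice t = ρ_m u.
u = t ρ_ice/ρ_m = 3.38 km × 920.2/3221 = 0.966 km.

0.966 km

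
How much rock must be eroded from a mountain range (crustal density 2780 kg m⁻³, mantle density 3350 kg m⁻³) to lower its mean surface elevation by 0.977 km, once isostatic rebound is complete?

Net drop Δ = e − u = e − e ρ_c/ρ_m = e (ρ_m − ρ_c)/ρ_m.
e = Δ ρ_m/(ρ_m − ρ_c) = 0.977 km × 3350/570 = 5.74 km.

5.74 km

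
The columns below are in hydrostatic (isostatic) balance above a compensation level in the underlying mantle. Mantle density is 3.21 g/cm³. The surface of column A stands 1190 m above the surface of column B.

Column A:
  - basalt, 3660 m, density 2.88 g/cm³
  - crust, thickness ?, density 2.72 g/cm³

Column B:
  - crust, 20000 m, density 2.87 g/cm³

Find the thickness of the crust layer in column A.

19200 m

Take the compensation level at the base of the deeper column (depth z_c below the surface of column A) and equate Σ ρ_i t_i down to z_c; mantle fills any gap and the z_c terms cancel.
Column A: 3660×2.88 + x×2.72 + (z_c − 3660 − x)×3.21
Column B: 1190×0 + 20000×2.87 + (z_c − 1190 − 20000)×3.21
The z_c×3.21 term appears on both sides and cancels. Collect the known terms of each column as K = Σ(ρt)_known − 3.21 × (depth of known layers): K_A = 10540.8 − 3.21×3660 = −1207.8; K_B = 57400 − 3.21×(1190 + 20000) = −10619.9.
Balance: K_A − x×(3.21 − 2.72) = K_B, so x = (K_A − K_B)/(3.21 − 2.72) = 9412.1/0.49 = 19200 m.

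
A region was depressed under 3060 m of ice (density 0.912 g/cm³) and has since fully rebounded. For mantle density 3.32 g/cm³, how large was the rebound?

Removing the load lets mantle flow back in; uplift u satisfies ρ_ice t = ρ_m u.
u = t ρ_ice/ρ_m = 3060 m × 0.912/3.32 = 841 m.

841 m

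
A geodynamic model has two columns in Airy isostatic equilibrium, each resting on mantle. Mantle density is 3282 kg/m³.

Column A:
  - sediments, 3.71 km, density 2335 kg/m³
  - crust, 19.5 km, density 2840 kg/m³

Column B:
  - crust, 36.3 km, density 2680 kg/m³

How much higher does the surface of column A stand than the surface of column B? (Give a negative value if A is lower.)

For any compensation level in the mantle, the mantle terms cancel and isostasy reduces to e = (Σt_A − Σt_B) − (Σ(ρt)_A − Σ(ρt)_B) / ρ_m.
Σt_A = 23.21 km; Σt_B = 36.3 km; Σ(ρt)_A = 64042.85; Σ(ρt)_B = 97284 (in km·kg/m³).
e = (23.21 − 36.3) − (64042.85 − 97284) / 3282 = −2.96 km.

−2.96 km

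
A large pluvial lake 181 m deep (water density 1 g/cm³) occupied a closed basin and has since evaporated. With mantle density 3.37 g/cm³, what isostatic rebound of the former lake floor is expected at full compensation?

u = d ρ_w/ρ_m = 181 m × 1/3.37 = 53.7 m.

53.7 m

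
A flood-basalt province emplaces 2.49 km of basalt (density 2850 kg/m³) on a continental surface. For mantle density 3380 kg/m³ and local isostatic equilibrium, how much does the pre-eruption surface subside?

Subaerial loading: s = t ρ_load / ρ_m.
s = 2.49 km × 2850/3380 = 2.1 km.

2.1 km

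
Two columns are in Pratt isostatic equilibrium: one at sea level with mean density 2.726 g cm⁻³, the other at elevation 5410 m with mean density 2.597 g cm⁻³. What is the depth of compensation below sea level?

109000 m

ρ_ref D = ρ (D + h) → D (ρ_ref − ρ) = ρ h.
D = ρ h/(ρ_ref − ρ) = 2.597 × 5410 m/(2.726 − 2.597) = 109000 m.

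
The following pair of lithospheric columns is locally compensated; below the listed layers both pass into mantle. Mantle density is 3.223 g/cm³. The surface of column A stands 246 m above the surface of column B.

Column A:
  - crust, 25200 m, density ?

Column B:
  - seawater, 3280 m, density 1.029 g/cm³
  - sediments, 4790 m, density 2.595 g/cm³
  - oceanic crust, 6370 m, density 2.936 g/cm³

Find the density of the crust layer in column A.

2.71 g/cm³

Take the compensation level at the base of the deeper column (depth z_c below the surface of column A) and equate Σ ρ_i t_i down to z_c; mantle fills any gap and the z_c terms cancel.
Column A: 25200×ρ + (z_c − 25200)×3.223
Column B: 246×0 + 3280×1.029 + 4790×2.595 + 6370×2.936 + (z_c − 246 − 14440)×3.223
The z_c×3.223 term appears on both sides and cancels. Collect the known terms of each column as K = Σ(ρt)_known − 3.223 × (depth of known layers): K_A = 0 − 3.223×25200 = −81219.6; K_B = 34507.49 − 3.223×(246 + 14440) = −12825.488.
Balance: K_A + 25200×ρ = K_B, so ρ = (K_B − K_A)/25200 = 68394.1/25200 = 2.71 g/cm³.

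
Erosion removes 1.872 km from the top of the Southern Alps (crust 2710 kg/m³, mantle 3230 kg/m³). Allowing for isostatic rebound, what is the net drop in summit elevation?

Rebound u = e ρ_c/ρ_m = 1.872 km × 2710/3230 = 1.571 km.
Net surface drop = e − u = 1.872 km − 1.571 km = e (ρ_m − ρ_c)/ρ_m = 0.301 km.

0.301 km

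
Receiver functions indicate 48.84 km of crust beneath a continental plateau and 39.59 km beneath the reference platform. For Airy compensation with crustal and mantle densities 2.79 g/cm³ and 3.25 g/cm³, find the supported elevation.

Excess crust Δ = 48.84 km − 39.59 km = 9.25 km, split between elevation h and root r with h + r = Δ.
Airy balance ρ_c h = (ρ_m − ρ_c) r gives r = h ρ_c/(ρ_m − ρ_c), so h (1 + ρ_c/(ρ_m − ρ_c)) = Δ, i.e. h = Δ (ρ_m − ρ_c)/ρ_m.
h = 9.25 km × 0.46/3.25 = 1.31 km.

1.31 km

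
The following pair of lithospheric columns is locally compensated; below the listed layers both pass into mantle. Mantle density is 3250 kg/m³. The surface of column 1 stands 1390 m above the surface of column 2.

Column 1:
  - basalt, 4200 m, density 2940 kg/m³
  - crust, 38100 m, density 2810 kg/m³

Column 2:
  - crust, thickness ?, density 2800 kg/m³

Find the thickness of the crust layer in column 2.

30100 m

Take the compensation level at the base of the deeper column (depth z_c below the surface of column 1) and equate Σ ρ_i t_i down to z_c; mantle fills any gap and the z_c terms cancel.
Column 1: 4200×2940 + 38100×2810 + (z_c − 42300)×3250
Column 2: 1390×0 + x×2800 + (z_c − 1390 − 0 − x)×3250
The z_c×3250 term appears on both sides and cancels. Collect the known terms of each column as K = Σ(ρt)_known − 3250 × (depth of known layers): K_1 = 119409000 − 3250×42300 = −18066000; K_2 = 0 − 3250×(1390 + 0) = −4517500.
Balance: K_1 = K_2 − x×(3250 − 2800), so x = (K_2 − K_1)/(3250 − 2800) = 13548500/450 = 30100 m.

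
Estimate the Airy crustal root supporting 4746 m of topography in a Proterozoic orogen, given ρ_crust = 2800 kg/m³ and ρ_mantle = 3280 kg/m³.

By Archimedes' principle applied to the lithosphere: the weight of the topography is balanced by the buoyancy of the root, ρ_c h = (ρ_m − ρ_c) r.
r = h · ρ_c / (ρ_m − ρ_c) = 4746 m × 2800 / (3280 − 2800) = 27700 m.

27700 m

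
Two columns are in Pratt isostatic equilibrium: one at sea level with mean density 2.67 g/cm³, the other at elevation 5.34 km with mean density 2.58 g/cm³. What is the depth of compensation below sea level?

153 km

ρ_ref D = ρ (D + h) → D (ρ_ref − ρ) = ρ h.
D = ρ h/(ρ_ref − ρ) = 2.58 × 5.34 km/(2.67 − 2.58) = 153 km.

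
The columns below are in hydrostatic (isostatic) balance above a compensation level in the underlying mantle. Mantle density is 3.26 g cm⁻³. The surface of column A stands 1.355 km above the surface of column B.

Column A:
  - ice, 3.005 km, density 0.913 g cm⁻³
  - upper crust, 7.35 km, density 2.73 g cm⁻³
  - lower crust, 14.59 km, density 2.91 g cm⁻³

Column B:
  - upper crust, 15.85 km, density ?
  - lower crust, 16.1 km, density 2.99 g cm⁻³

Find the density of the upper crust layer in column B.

2.8 g cm⁻³

Take the compensation level at the base of the deeper column (depth z_c below the surface of column A) and equate Σ ρ_i t_i down to z_c; mantle fills any gap and the z_c terms cancel.
Column A: 3.005×0.913 + 7.35×2.73 + 14.59×2.91 + (z_c − 24.945)×3.26
Column B: 1.355×0 + 15.85×ρ + 16.1×2.99 + (z_c − 1.355 − 31.95)×3.26
The z_c×3.26 term appears on both sides and cancels. Collect the known terms of each column as K = Σ(ρt)_known − 3.26 × (depth of known layers): K_A = 65.265965 − 3.26×24.945 = −16.054735; K_B = 48.139 − 3.26×(1.355 + 31.95) = −60.4353.
Balance: K_A = K_B + 15.85×ρ, so ρ = (K_A − K_B)/15.85 = 44.3806/15.85 = 2.8 g cm⁻³.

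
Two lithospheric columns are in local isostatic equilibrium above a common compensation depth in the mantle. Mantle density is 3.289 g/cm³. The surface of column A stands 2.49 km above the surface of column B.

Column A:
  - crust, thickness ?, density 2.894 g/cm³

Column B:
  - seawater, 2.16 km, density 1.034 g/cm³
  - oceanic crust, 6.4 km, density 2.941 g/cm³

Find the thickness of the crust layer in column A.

Take the compensation level at the base of the deeper column (depth z_c below the surface of column A) and equate Σ ρ_i t_i down to z_c; mantle fills any gap and the z_c terms cancel.
Column A: x×2.894 + (z_c − 0 − x)×3.289
Column B: 2.49×0 + 2.16×1.034 + 6.4×2.941 + (z_c − 2.49 − 8.56)×3.289
The z_c×3.289 term appears on both sides and cancels. Collect the known terms of each column as K = Σ(ρt)_known − 3.289 × (depth of known layers): K_A = 0 − 3.289×0 = 0; K_B = 21.05584 − 3.289×(2.49 + 8.56) = −15.28761.
Balance: K_A − x×(3.289 − 2.894) = K_B, so x = (K_A − K_B)/(3.289 − 2.894) = 15.2876/0.395 = 38.7 km.

38.7 km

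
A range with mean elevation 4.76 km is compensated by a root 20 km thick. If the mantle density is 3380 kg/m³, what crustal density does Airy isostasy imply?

ρ_c h = (ρ_m − ρ_c) r → ρ_c (h + r) = ρ_m r → ρ_c = ρ_m r / (h + r).
ρ_c = 3380 × 20 km / (4.76 km + 20 km) = 2730 kg/m³.

2730 kg/m³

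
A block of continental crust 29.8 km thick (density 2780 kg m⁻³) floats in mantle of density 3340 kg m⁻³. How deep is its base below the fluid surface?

Draft d = t ρ_obj/ρ_fluid = 29.8 km × 2780/3340 = 24.8 km.

24.8 km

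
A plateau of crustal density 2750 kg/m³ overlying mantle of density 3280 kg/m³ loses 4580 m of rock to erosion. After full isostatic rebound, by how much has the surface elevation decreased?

Rebound u = e ρ_c/ρ_m = 4580 m × 2750/3280 = 3840 m.
Net surface drop = e − u = 4580 m − 3840 m = e (ρ_m − ρ_c)/ρ_m = 740 m.

740 m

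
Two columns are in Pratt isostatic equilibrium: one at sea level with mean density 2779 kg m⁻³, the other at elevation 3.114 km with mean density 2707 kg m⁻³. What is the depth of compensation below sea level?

ρ_ref D = ρ (D + h) → D (ρ_ref − ρ) = ρ h.
D = ρ h/(ρ_ref − ρ) = 2707 × 3.114 km/(2779 − 2707) = 117 km.

117 km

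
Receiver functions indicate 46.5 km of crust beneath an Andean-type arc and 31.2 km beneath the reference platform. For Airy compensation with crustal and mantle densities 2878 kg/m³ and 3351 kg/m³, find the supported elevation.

2.16 km

Excess crust Δ = 46.5 km − 31.2 km = 15.3 km, split between elevation h and root r with h + r = Δ.
Airy balance ρ_c h = (ρ_m − ρ_c) r gives r = h ρ_c/(ρ_m − ρ_c), so h (1 + ρ_c/(ρ_m − ρ_c)) = Δ, i.e. h = Δ (ρ_m − ρ_c)/ρ_m.
h = 15.3 km × 473/3351 = 2.16 km.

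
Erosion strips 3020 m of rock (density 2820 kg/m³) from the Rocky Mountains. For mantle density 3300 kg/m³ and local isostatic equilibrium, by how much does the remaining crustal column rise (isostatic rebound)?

Unloading: uplift u = e ρ_c/ρ_m = 3020 m × 2820/3300 = 2580 m.

2580 m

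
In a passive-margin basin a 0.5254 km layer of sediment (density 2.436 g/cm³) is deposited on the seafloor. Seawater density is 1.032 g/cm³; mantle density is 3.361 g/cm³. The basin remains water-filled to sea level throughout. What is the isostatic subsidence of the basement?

0.317 km

Submarine loading: the sediment displaces seawater, and the subsidence is in turn flooded, so s (ρ_m − ρ_w) = t (ρ_sed − ρ_w).
s = 0.5254 km × (2.436 − 1.032) / (3.361 − 1.032) = 0.317 km.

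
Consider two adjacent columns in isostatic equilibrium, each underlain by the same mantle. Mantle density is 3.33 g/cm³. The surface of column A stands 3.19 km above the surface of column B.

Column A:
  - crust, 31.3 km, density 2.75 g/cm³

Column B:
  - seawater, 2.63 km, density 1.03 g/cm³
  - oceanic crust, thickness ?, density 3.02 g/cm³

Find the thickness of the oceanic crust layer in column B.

Take the compensation level at the base of the deeper column (depth z_c below the surface of column A) and equate Σ ρ_i t_i down to z_c; mantle fills any gap and the z_c terms cancel.
Column A: 31.3×2.75 + (z_c − 31.3)×3.33
Column B: 3.19×0 + 2.63×1.03 + x×3.02 + (z_c − 3.19 − 2.63 − x)×3.33
The z_c×3.33 term appears on both sides and cancels. Collect the known terms of each column as K = Σ(ρt)_known − 3.33 × (depth of known layers): K_A = 86.075 − 3.33×31.3 = −18.154; K_B = 2.7089 − 3.33×(3.19 + 2.63) = −16.6717.
Balance: K_A = K_B − x×(3.33 − 3.02), so x = (K_B − K_A)/(3.33 − 3.02) = 1.4823/0.31 = 4.78 km.

4.78 km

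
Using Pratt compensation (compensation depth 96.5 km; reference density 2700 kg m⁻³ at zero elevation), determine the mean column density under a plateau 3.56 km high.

Pratt balance: ρ_ref D = ρ (D + h).
ρ = ρ_ref D/(D + h) = 2700 × 96.5 km/(96.5 km + 3.56 km) = 2600 kg m⁻³.

2600 kg m⁻³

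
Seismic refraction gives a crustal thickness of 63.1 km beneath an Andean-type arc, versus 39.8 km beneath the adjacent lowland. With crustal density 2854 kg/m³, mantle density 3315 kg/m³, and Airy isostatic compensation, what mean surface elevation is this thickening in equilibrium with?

Excess crust Δ = 63.1 km − 39.8 km = 23.3 km, split between elevation h and root r with h + r = Δ.
Airy balance ρ_c h = (ρ_m − ρ_c) r gives r = h ρ_c/(ρ_m − ρ_c), so h (1 + ρ_c/(ρ_m − ρ_c)) = Δ, i.e. h = Δ (ρ_m − ρ_c)/ρ_m.
h = 23.3 km × 461/3315 = 3.24 km.

3.24 km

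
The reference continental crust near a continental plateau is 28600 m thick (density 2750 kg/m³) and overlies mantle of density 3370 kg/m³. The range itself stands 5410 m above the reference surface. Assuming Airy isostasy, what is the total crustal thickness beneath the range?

Root depth r = h ρ_c / (ρ_m − ρ_c) = 5410 m × 2750 / 620 = 24000 m.
Total thickness = T + h + r = 28600 m + 5410 m + 24000 m = 58000 m.

58000 m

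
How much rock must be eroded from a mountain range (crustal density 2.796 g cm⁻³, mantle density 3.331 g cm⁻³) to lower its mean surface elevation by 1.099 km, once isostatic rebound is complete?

Net drop Δ = e − u = e − e ρ_c/ρ_m = e (ρ_m − ρ_c)/ρ_m.
e = Δ ρ_m/(ρ_m − ρ_c) = 1.099 km × 3.331/0.535 = 6.84 km.

6.84 km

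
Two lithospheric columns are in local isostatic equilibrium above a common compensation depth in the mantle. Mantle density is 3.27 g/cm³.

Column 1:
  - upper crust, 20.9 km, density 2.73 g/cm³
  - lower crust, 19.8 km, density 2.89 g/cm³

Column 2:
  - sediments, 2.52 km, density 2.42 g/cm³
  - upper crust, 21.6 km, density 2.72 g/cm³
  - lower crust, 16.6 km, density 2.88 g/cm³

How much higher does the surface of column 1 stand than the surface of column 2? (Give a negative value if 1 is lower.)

−0.516 km

For any compensation level in the mantle, the mantle terms cancel and isostasy reduces to e = (Σt_1 − Σt_2) − (Σ(ρt)_1 − Σ(ρt)_2) / ρ_m.
Σt_1 = 40.7 km; Σt_2 = 40.72 km; Σ(ρt)_1 = 114.279; Σ(ρt)_2 = 112.6584 (in km·g/cm³).
e = (40.7 − 40.72) − (114.279 − 112.6584) / 3.27 = −0.516 km.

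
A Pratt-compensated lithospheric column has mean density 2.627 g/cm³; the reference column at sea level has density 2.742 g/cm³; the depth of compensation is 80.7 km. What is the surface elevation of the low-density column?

3.53 km

ρ_ref D = ρ (D + h) → h = D (ρ_ref − ρ)/ρ.
h = 80.7 km × (2.742 − 2.627)/2.627 = 3.53 km.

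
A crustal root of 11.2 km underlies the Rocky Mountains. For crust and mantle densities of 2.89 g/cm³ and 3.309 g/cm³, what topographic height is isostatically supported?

1.62 km

In Airy isostatic equilibrium: ρ_c h = (ρ_m − ρ_c) r.
h = r (ρ_m − ρ_c) / ρ_c = 11.2 km × (3.309 − 2.89) / 2.89 = 1.62 km.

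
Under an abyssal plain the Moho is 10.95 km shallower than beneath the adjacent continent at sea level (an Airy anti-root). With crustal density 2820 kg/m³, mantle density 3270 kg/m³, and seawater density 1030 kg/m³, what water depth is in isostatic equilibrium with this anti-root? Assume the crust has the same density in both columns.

2.75 km

Replacing a thickness d of crust by seawater at the top must be balanced by replacing crust with mantle at the base: d (ρ_c − ρ_w) = a (ρ_m − ρ_c).
d = a (ρ_m − ρ_c)/(ρ_c − ρ_w) = 10.95 km × 450/1790 = 2.75 km.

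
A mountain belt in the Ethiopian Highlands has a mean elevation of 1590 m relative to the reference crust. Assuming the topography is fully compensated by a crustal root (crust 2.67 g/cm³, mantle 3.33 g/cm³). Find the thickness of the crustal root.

Isostatic balance requires: the weight of the topography is balanced by the buoyancy of the root, ρ_c h = (ρ_m − ρ_c) r.
r = h · ρ_c / (ρ_m − ρ_c) = 1590 m × 2.67 / (3.33 − 2.67) = 6430 m.

6430 m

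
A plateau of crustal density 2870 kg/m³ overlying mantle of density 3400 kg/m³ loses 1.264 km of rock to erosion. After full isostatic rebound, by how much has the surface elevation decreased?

Rebound u = e ρ_c/ρ_m = 1.264 km × 2870/3400 = 1.067 km.
Net surface drop = e − u = 1.264 km − 1.067 km = e (ρ_m − ρ_c)/ρ_m = 0.197 km.

0.197 km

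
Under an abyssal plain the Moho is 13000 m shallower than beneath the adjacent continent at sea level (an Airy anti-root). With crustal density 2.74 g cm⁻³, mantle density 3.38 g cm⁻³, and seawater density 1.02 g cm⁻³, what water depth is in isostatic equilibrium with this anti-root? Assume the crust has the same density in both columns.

Replacing a thickness d of crust by seawater at the top must be balanced by replacing crust with mantle at the base: d (ρ_c − ρ_w) = a (ρ_m − ρ_c).
d = a (ρ_m − ρ_c)/(ρ_c − ρ_w) = 13000 m × 0.64/1.72 = 4840 m.

4840 m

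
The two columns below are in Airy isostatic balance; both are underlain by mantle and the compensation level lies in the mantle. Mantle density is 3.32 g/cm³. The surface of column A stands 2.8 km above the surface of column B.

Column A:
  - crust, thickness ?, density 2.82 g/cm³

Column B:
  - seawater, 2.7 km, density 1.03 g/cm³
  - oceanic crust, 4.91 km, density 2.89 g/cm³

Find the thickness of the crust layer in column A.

Take the compensation level at the base of the deeper column (depth z_c below the surface of column A) and equate Σ ρ_i t_i down to z_c; mantle fills any gap and the z_c terms cancel.
Column A: x×2.82 + (z_c − 0 − x)×3.32
Column B: 2.8×0 + 2.7×1.03 + 4.91×2.89 + (z_c − 2.8 − 7.61)×3.32
The z_c×3.32 term appears on both sides and cancels. Collect the known terms of each column as K = Σ(ρt)_known − 3.32 × (depth of known layers): K_A = 0 − 3.32×0 = 0; K_B = 16.9709 − 3.32×(2.8 + 7.61) = −17.5903.
Balance: K_A − x×(3.32 − 2.82) = K_B, so x = (K_A − K_B)/(3.32 − 2.82) = 17.5903/0.5 = 35.2 km.

35.2 km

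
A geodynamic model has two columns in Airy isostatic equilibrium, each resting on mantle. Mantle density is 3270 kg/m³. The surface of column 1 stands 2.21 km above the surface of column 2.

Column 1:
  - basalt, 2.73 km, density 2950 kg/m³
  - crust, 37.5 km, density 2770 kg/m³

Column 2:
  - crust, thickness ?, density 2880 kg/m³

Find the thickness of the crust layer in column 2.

Take the compensation level at the base of the deeper column (depth z_c below the surface of column 1) and equate Σ ρ_i t_i down to z_c; mantle fills any gap and the z_c terms cancel.
Column 1: 2.73×2950 + 37.5×2770 + (z_c − 40.23)×3270
Column 2: 2.21×0 + x×2880 + (z_c − 2.21 − 0 − x)×3270
The z_c×3270 term appears on both sides and cancels. Collect the known terms of each column as K = Σ(ρt)_known − 3270 × (depth of known layers): K_1 = 111928.5 − 3270×40.23 = −19623.6; K_2 = 0 − 3270×(2.21 + 0) = −7226.7.
Balance: K_1 = K_2 − x×(3270 − 2880), so x = (K_2 − K_1)/(3270 − 2880) = 12396.9/390 = 31.8 km.

31.8 km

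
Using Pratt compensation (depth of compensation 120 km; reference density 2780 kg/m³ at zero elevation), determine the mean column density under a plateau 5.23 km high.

2660 kg/m³

Pratt balance: ρ_ref D = ρ (D + h).
ρ = ρ_ref D/(D + h) = 2780 × 120 km/(120 km + 5.23 km) = 2660 kg/m³.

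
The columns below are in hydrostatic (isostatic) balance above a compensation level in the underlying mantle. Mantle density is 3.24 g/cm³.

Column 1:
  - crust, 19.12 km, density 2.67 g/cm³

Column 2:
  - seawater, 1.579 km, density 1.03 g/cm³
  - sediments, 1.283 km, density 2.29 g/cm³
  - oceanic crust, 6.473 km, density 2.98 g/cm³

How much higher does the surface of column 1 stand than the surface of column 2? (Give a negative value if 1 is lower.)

For any compensation level in the mantle, the mantle terms cancel and isostasy reduces to e = (Σt_1 − Σt_2) − (Σ(ρt)_1 − Σ(ρt)_2) / ρ_m.
Σt_1 = 19.12 km; Σt_2 = 9.335 km; Σ(ρt)_1 = 51.0504; Σ(ρt)_2 = 23.85398 (in km·g/cm³).
e = (19.12 − 9.335) − (51.0504 − 23.85398) / 3.24 = 1.39 km.

1.39 km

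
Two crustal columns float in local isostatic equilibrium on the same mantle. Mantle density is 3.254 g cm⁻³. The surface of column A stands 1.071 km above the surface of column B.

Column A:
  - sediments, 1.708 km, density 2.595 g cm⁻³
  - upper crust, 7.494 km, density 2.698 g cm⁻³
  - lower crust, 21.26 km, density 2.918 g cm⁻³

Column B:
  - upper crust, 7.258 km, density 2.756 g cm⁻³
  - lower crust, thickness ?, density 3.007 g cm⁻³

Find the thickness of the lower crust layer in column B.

Take the compensation level at the base of the deeper column (depth z_c below the surface of column A) and equate Σ ρ_i t_i down to z_c; mantle fills any gap and the z_c terms cancel.
Column A: 1.708×2.595 + 7.494×2.698 + 21.26×2.918 + (z_c − 30.462)×3.254
Column B: 1.071×0 + 7.258×2.756 + x×3.007 + (z_c − 1.071 − 7.258 − x)×3.254
The z_c×3.254 term appears on both sides and cancels. Collect the known terms of each column as K = Σ(ρt)_known − 3.254 × (depth of known layers): K_A = 86.687752 − 3.254×30.462 = −12.435596; K_B = 20.003048 − 3.254×(1.071 + 7.258) = −7.099518.
Balance: K_A = K_B − x×(3.254 − 3.007), so x = (K_B − K_A)/(3.254 − 3.007) = 5.33608/0.247 = 21.6 km.

21.6 km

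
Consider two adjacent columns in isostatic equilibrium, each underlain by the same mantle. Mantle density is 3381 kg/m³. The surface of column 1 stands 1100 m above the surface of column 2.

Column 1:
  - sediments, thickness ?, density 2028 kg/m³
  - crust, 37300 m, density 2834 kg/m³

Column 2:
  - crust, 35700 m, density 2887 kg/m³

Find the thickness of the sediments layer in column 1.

703 m

Take the compensation level at the base of the deeper column (depth z_c below the surface of column 1) and equate Σ ρ_i t_i down to z_c; mantle fills any gap and the z_c terms cancel.
Column 1: x×2028 + 37300×2834 + (z_c − 37300 − x)×3381
Column 2: 1100×0 + 35700×2887 + (z_c − 1100 − 35700)×3381
The z_c×3381 term appears on both sides and cancels. Collect the known terms of each column as K = Σ(ρt)_known − 3381 × (depth of known layers): K_1 = 105708200 − 3381×37300 = −20403100; K_2 = 103065900 − 3381×(1100 + 35700) = −21354900.
Balance: K_1 − x×(3381 − 2028) = K_2, so x = (K_1 − K_2)/(3381 − 2028) = 951800/1353 = 703 m.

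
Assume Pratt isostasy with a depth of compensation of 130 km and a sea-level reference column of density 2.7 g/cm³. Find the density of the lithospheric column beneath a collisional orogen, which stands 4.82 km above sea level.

2.6 g/cm³

Pratt balance: ρ_ref D = ρ (D + h).
ρ = ρ_ref D/(D + h) = 2.7 × 130 km/(130 km + 4.82 km) = 2.6 g/cm³.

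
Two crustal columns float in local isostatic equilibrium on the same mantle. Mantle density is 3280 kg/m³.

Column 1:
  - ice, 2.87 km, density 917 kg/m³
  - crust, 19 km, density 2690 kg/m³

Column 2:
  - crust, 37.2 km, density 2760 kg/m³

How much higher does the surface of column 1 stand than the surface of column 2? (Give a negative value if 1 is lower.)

−0.412 km

For any compensation level in the mantle, the mantle terms cancel and isostasy reduces to e = (Σt_1 − Σt_2) − (Σ(ρt)_1 − Σ(ρt)_2) / ρ_m.
Σt_1 = 21.87 km; Σt_2 = 37.2 km; Σ(ρt)_1 = 53741.79; Σ(ρt)_2 = 102672 (in km·kg/m³).
e = (21.87 − 37.2) − (53741.79 − 102672) / 3280 = −0.412 km.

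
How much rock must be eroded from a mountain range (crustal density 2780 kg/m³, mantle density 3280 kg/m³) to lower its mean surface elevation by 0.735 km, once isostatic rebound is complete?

Net drop Δ = e − u = e − e ρ_c/ρ_m = e (ρ_m − ρ_c)/ρ_m.
e = Δ ρ_m/(ρ_m − ρ_c) = 0.735 km × 3280/500 = 4.82 km.

4.82 km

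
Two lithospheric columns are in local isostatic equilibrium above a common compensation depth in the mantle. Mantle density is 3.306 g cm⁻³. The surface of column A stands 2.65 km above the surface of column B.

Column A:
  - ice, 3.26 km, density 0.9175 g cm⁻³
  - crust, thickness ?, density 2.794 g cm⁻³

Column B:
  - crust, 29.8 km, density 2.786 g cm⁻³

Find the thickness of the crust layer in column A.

Take the compensation level at the base of the deeper column (depth z_c below the surface of column A) and equate Σ ρ_i t_i down to z_c; mantle fills any gap and the z_c terms cancel.
Column A: 3.26×0.9175 + x×2.794 + (z_c − 3.26 − x)×3.306
Column B: 2.65×0 + 29.8×2.786 + (z_c − 2.65 − 29.8)×3.306
The z_c×3.306 term appears on both sides and cancels. Collect the known terms of each column as K = Σ(ρt)_known − 3.306 × (depth of known layers): K_A = 2.99105 − 3.306×3.26 = −7.78651; K_B = 83.0228 − 3.306×(2.65 + 29.8) = −24.2569.
Balance: K_A − x×(3.306 − 2.794) = K_B, so x = (K_A − K_B)/(3.306 − 2.794) = 16.4704/0.512 = 32.2 km.

32.2 km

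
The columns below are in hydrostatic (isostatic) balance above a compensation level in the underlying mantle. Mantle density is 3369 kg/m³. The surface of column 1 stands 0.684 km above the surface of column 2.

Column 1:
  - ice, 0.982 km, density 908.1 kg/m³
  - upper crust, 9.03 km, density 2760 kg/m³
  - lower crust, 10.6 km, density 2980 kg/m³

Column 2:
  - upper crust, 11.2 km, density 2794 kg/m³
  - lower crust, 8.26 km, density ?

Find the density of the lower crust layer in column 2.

Take the compensation level at the base of the deeper column (depth z_c below the surface of column 1) and equate Σ ρ_i t_i down to z_c; mantle fills any gap and the z_c terms cancel.
Column 1: 0.982×908.1 + 9.03×2760 + 10.6×2980 + (z_c − 20.612)×3369
Column 2: 0.684×0 + 11.2×2794 + 8.26×ρ + (z_c − 0.684 − 19.46)×3369
The z_c×3369 term appears on both sides and cancels. Collect the known terms of each column as K = Σ(ρt)_known − 3369 × (depth of known layers): K_1 = 57402.5542 − 3369×20.612 = −12039.2738; K_2 = 31292.8 − 3369×(0.684 + 19.46) = −36572.336.
Balance: K_1 = K_2 + 8.26×ρ, so ρ = (K_1 − K_2)/8.26 = 24533.1/8.26 = 2970 kg/m³.

2970 kg/m³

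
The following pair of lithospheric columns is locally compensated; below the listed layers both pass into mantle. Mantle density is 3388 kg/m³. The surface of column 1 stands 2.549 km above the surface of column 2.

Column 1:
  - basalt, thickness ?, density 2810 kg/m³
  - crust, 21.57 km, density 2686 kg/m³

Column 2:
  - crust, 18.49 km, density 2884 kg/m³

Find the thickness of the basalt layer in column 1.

Take the compensation level at the base of the deeper column (depth z_c below the surface of column 1) and equate Σ ρ_i t_i down to z_c; mantle fills any gap and the z_c terms cancel.
Column 1: x×2810 + 21.57×2686 + (z_c − 21.57 − x)×3388
Column 2: 2.549×0 + 18.49×2884 + (z_c − 2.549 − 18.49)×3388
The z_c×3388 term appears on both sides and cancels. Collect the known terms of each column as K = Σ(ρt)_known − 3388 × (depth of known layers): K_1 = 57937.02 − 3388×21.57 = −15142.14; K_2 = 53325.16 − 3388×(2.549 + 18.49) = −17954.972.
Balance: K_1 − x×(3388 − 2810) = K_2, so x = (K_1 − K_2)/(3388 − 2810) = 2812.83/578 = 4.87 km.

4.87 km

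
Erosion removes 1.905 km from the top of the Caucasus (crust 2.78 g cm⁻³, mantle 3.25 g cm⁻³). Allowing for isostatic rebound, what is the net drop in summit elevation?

Rebound u = e ρ_c/ρ_m = 1.905 km × 2.78/3.25 = 1.63 km.
Net surface drop = e − u = 1.905 km − 1.63 km = e (ρ_m − ρ_c)/ρ_m = 0.275 km.

0.275 km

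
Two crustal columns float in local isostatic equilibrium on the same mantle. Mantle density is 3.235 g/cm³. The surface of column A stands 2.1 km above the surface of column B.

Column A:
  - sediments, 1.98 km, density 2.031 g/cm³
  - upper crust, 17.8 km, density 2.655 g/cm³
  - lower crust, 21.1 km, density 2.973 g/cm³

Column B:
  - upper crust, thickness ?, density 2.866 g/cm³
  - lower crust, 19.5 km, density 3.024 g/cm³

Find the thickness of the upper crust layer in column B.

19.9 km

Take the compensation level at the base of the deeper column (depth z_c below the surface of column A) and equate Σ ρ_i t_i down to z_c; mantle fills any gap and the z_c terms cancel.
Column A: 1.98×2.031 + 17.8×2.655 + 21.1×2.973 + (z_c − 40.88)×3.235
Column B: 2.1×0 + x×2.866 + 19.5×3.024 + (z_c − 2.1 − 19.5 − x)×3.235
The z_c×3.235 term appears on both sides and cancels. Collect the known terms of each column as K = Σ(ρt)_known − 3.235 × (depth of known layers): K_A = 114.01068 − 3.235×40.88 = −18.23612; K_B = 58.968 − 3.235×(2.1 + 19.5) = −10.908.
Balance: K_A = K_B − x×(3.235 − 2.866), so x = (K_B − K_A)/(3.235 − 2.866) = 7.32812/0.369 = 19.9 km.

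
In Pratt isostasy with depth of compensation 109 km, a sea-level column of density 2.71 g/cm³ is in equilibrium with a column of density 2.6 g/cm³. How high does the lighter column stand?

ρ_ref D = ρ (D + h) → h = D (ρ_ref − ρ)/ρ.
h = 109 km × (2.71 − 2.6)/2.6 = 4.61 km.

4.61 km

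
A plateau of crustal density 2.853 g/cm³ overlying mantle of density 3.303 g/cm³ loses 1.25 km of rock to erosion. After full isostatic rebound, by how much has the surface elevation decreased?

Rebound u = e ρ_c/ρ_m = 1.25 km × 2.853/3.303 = 1.08 km.
Net surface drop = e − u = 1.25 km − 1.08 km = e (ρ_m − ρ_c)/ρ_m = 0.17 km.

0.17 km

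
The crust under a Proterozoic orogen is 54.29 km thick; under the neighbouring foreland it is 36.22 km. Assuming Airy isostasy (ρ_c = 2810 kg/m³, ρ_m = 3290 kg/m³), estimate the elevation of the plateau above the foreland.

2.64 km

Excess crust Δ = 54.29 km − 36.22 km = 18.07 km, split between elevation h and root r with h + r = Δ.
Airy balance ρ_c h = (ρ_m − ρ_c) r gives r = h ρ_c/(ρ_m − ρ_c), so h (1 + ρ_c/(ρ_m − ρ_c)) = Δ, i.e. h = Δ (ρ_m − ρ_c)/ρ_m.
h = 18.07 km × 480/3290 = 2.64 km.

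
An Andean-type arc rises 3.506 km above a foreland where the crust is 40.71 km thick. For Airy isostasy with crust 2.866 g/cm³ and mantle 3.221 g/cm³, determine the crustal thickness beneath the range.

72.5 km

Root depth r = h ρ_c / (ρ_m − ρ_c) = 3.506 km × 2.866 / 0.355 = 28.3 km.
Total thickness = T + h + r = 40.71 km + 3.506 km + 28.3 km = 72.5 km.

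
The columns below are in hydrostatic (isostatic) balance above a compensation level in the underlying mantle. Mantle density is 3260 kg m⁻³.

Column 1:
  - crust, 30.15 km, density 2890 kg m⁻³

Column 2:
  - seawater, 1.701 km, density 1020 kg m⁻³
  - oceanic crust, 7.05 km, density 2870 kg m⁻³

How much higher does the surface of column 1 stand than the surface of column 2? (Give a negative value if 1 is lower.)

1.41 km

For any compensation level in the mantle, the mantle terms cancel and isostasy reduces to e = (Σt_1 − Σt_2) − (Σ(ρt)_1 − Σ(ρt)_2) / ρ_m.
Σt_1 = 30.15 km; Σt_2 = 8.751 km; Σ(ρt)_1 = 87133.5; Σ(ρt)_2 = 21968.52 (in km·kg m⁻³).
e = (30.15 − 8.751) − (87133.5 − 21968.52) / 3260 = 1.41 km.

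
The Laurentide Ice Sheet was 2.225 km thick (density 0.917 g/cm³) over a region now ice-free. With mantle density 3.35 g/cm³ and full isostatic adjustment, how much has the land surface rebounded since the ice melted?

Removing the load lets mantle flow back in; uplift u satisfies ρ_ice t = ρ_m u.
u = t ρ_ice/ρ_m = 2.225 km × 0.917/3.35 = 0.609 km.

0.609 km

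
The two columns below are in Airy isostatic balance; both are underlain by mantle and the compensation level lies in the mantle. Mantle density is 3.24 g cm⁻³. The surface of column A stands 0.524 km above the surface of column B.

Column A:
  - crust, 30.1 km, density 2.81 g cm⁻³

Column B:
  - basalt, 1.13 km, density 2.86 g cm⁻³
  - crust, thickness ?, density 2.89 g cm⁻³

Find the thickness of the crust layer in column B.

30.9 km

Take the compensation level at the base of the deeper column (depth z_c below the surface of column A) and equate Σ ρ_i t_i down to z_c; mantle fills any gap and the z_c terms cancel.
Column A: 30.1×2.81 + (z_c − 30.1)×3.24
Column B: 0.524×0 + 1.13×2.86 + x×2.89 + (z_c − 0.524 − 1.13 − x)×3.24
The z_c×3.24 term appears on both sides and cancels. Collect the known terms of each column as K = Σ(ρt)_known − 3.24 × (depth of known layers): K_A = 84.581 − 3.24×30.1 = −12.943; K_B = 3.2318 − 3.24×(0.524 + 1.13) = −2.12716.
Balance: K_A = K_B − x×(3.24 − 2.89), so x = (K_B − K_A)/(3.24 − 2.89) = 10.8158/0.35 = 30.9 km.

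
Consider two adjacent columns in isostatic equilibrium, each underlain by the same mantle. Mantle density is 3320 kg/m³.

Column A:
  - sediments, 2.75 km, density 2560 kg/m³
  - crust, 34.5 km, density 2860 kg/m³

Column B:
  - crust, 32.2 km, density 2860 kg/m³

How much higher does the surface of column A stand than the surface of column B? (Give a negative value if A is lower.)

For any compensation level in the mantle, the mantle terms cancel and isostasy reduces to e = (Σt_A − Σt_B) − (Σ(ρt)_A − Σ(ρt)_B) / ρ_m.
Σt_A = 37.25 km; Σt_B = 32.2 km; Σ(ρt)_A = 105710; Σ(ρt)_B = 92092 (in km·kg/m³).
e = (37.25 − 32.2) − (105710 − 92092) / 3320 = 0.948 km.

0.948 km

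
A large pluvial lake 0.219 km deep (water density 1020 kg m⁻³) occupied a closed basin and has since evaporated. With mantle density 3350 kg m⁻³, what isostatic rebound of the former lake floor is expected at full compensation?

0.0667 km

u = d ρ_w/ρ_m = 0.219 km × 1020/3350 = 0.0667 km.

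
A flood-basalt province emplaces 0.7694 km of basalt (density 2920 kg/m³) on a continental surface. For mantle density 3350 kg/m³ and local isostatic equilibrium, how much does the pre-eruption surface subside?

Subaerial loading: s = t ρ_load / ρ_m.
s = 0.7694 km × 2920/3350 = 0.671 km.

0.671 km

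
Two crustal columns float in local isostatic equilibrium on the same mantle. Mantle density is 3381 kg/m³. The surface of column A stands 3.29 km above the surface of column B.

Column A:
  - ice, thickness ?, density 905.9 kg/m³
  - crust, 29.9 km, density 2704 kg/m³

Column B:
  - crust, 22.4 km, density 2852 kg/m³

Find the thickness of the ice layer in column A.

1.1 km

Take the compensation level at the base of the deeper column (depth z_c below the surface of column A) and equate Σ ρ_i t_i down to z_c; mantle fills any gap and the z_c terms cancel.
Column A: x×905.9 + 29.9×2704 + (z_c − 29.9 − x)×3381
Column B: 3.29×0 + 22.4×2852 + (z_c − 3.29 − 22.4)×3381
The z_c×3381 term appears on both sides and cancels. Collect the known terms of each column as K = Σ(ρt)_known − 3381 × (depth of known layers): K_A = 80849.6 − 3381×29.9 = −20242.3; K_B = 63884.8 − 3381×(3.29 + 22.4) = −22973.09.
Balance: K_A − x×(3381 − 905.9) = K_B, so x = (K_A − K_B)/(3381 − 905.9) = 2730.79/2475.1 = 1.1 km.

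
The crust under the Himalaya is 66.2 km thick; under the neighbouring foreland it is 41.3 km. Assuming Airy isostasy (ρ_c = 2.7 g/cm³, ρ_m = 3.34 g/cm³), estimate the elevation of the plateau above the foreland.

4.77 km

Excess crust Δ = 66.2 km − 41.3 km = 24.9 km, split between elevation h and root r with h + r = Δ.
Airy balance ρ_c h = (ρ_m − ρ_c) r gives r = h ρ_c/(ρ_m − ρ_c), so h (1 + ρ_c/(ρ_m − ρ_c)) = Δ, i.e. h = Δ (ρ_m − ρ_c)/ρ_m.
h = 24.9 km × 0.64/3.34 = 4.77 km.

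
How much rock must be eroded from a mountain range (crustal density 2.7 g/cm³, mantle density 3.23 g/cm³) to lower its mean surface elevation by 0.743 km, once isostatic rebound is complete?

4.53 km

Net drop Δ = e − u = e − e ρ_c/ρ_m = e (ρ_m − ρ_c)/ρ_m.
e = Δ ρ_m/(ρ_m − ρ_c) = 0.743 km × 3.23/0.53 = 4.53 km.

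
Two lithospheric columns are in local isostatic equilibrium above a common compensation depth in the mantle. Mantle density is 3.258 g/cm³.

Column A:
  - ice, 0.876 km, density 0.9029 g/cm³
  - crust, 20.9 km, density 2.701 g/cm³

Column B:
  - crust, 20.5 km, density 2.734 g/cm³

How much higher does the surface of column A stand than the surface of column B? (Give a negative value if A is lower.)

For any compensation level in the mantle, the mantle terms cancel and isostasy reduces to e = (Σt_A − Σt_B) − (Σ(ρt)_A − Σ(ρt)_B) / ρ_m.
Σt_A = 21.776 km; Σt_B = 20.5 km; Σ(ρt)_A = 57.2418404; Σ(ρt)_B = 56.047 (in km·g/cm³).
e = (21.776 − 20.5) − (57.2418404 − 56.047) / 3.258 = 0.909 km.

0.909 km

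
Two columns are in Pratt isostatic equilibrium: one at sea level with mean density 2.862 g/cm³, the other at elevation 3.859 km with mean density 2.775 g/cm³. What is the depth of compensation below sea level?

ρ_ref D = ρ (D + h) → D (ρ_ref − ρ) = ρ h.
D = ρ h/(ρ_ref − ρ) = 2.775 × 3.859 km/(2.862 − 2.775) = 123 km.

123 km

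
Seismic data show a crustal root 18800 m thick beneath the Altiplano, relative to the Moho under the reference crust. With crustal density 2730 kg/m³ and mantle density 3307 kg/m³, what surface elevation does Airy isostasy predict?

3970 m

Balancing pressure at the compensation depth: ρ_c h = (ρ_m − ρ_c) r.
h = r (ρ_m − ρ_c) / ρ_c = 18800 m × (3307 − 2730) / 2730 = 3970 m.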